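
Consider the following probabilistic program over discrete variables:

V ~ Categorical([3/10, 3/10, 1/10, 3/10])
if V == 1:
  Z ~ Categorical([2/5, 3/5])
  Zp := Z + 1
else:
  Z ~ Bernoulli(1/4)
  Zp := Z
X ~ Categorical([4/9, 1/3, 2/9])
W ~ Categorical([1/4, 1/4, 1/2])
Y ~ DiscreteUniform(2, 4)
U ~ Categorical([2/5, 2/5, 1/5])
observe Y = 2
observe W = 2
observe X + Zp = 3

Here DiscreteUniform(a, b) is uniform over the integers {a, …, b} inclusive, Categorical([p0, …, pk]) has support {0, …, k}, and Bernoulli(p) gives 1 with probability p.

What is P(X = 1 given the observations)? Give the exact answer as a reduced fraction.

Enumerate traces; 15 have nonzero weight after conditioning:
  (V=0, Z=1, X=2, W=2, Y=2, U=0) weight 1/900
  (V=0, Z=1, X=2, W=2, Y=2, U=1) weight 1/900
  (V=0, Z=1, X=2, W=2, Y=2, U=2) weight 1/1800
  (V=1, Z=0, X=2, W=2, Y=2, U=0) weight 2/1125
  (V=1, Z=0, X=2, W=2, Y=2, U=1) weight 2/1125
  (V=1, Z=0, X=2, W=2, Y=2, U=2) weight 1/1125
  (V=1, Z=1, X=1, W=2, Y=2, U=0) weight 1/250
  (V=1, Z=1, X=1, W=2, Y=2, U=1) weight 1/250
  … 7 more
Group by X:
  weight(X=1) = 1/100
  weight(X=2) = 59/5400
Total weight = 1/100 + 59/5400 = 113/5400
P(X=1 | obs) = 1/100 / 113/5400 = 54/113
P(X=2 | obs) = 59/5400 / 113/5400 = 59/113

P(X = 1 | obs) = 54/113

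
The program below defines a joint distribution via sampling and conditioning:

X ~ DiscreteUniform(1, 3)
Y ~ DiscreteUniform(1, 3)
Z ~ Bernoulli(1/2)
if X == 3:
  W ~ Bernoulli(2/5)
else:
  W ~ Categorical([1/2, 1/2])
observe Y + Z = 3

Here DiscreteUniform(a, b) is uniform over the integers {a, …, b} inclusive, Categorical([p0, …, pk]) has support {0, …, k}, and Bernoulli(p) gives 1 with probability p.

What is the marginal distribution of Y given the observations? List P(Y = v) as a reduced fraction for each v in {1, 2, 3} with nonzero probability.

Enumerate traces; 12 have nonzero weight after conditioning:
  (X=1, Y=2, Z=1, W=0) weight 1/36
  (X=1, Y=2, Z=1, W=1) weight 1/36
  (X=1, Y=3, Z=0, W=0) weight 1/36
  (X=1, Y=3, Z=0, W=1) weight 1/36
  (X=2, Y=2, Z=1, W=0) weight 1/36
  (X=2, Y=2, Z=1, W=1) weight 1/36
  (X=2, Y=3, Z=0, W=0) weight 1/36
  (X=2, Y=3, Z=0, W=1) weight 1/36
  … 4 more
Group by Y:
  weight(Y=2) = 1/6
  weight(Y=3) = 1/6
Total weight = 1/6 + 1/6 = 1/3
P(Y=2 | obs) = 1/6 / 1/3 = 1/2
P(Y=3 | obs) = 1/6 / 1/3 = 1/2

P(Y=2) = 1/2, P(Y=3) = 1/2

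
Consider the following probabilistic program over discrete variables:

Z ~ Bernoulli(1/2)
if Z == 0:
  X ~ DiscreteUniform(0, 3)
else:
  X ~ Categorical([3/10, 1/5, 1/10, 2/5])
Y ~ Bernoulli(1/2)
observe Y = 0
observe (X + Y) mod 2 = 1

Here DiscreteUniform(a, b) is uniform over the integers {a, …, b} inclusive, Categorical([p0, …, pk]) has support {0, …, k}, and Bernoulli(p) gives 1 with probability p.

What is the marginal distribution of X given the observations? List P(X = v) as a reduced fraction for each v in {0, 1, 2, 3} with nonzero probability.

P(X=1) = 9/22, P(X=3) = 13/22

Enumerate traces; 4 have nonzero weight after conditioning:
  (Z=0, X=1, Y=0) weight 1/16
  (Z=0, X=3, Y=0) weight 1/16
  (Z=1, X=1, Y=0) weight 1/20
  (Z=1, X=3, Y=0) weight 1/10
Group by X:
  weight(X=1) = 9/80
  weight(X=3) = 13/80
Total weight = 9/80 + 13/80 = 11/40
P(X=1 | obs) = 9/80 / 11/40 = 9/22
P(X=3 | obs) = 13/80 / 11/40 = 13/22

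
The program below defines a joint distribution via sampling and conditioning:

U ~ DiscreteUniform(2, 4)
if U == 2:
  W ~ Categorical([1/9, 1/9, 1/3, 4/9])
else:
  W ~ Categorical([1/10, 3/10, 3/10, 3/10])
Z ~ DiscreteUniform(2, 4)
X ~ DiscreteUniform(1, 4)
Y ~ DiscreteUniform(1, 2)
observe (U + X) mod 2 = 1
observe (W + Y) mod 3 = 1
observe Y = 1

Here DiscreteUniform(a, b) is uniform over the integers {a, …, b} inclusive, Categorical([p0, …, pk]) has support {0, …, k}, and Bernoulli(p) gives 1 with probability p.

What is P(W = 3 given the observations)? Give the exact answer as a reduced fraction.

P(W = 3 | obs) = 47/61

Enumerate traces; 36 have nonzero weight after conditioning:
  (U=2, W=0, Z=2, X=1, Y=1) weight 1/648
  (U=2, W=0, Z=2, X=3, Y=1) weight 1/648
  (U=2, W=0, Z=3, X=1, Y=1) weight 1/648
  (U=2, W=0, Z=3, X=3, Y=1) weight 1/648
  (U=2, W=0, Z=4, X=1, Y=1) weight 1/648
  (U=2, W=0, Z=4, X=3, Y=1) weight 1/648
  (U=2, W=3, Z=2, X=1, Y=1) weight 1/162
  (U=2, W=3, Z=2, X=3, Y=1) weight 1/162
  … 28 more
Group by W:
  weight(W=0) = 7/270
  weight(W=3) = 47/540
Total weight = 7/270 + 47/540 = 61/540
P(W=0 | obs) = 7/270 / 61/540 = 14/61
P(W=3 | obs) = 47/540 / 61/540 = 47/61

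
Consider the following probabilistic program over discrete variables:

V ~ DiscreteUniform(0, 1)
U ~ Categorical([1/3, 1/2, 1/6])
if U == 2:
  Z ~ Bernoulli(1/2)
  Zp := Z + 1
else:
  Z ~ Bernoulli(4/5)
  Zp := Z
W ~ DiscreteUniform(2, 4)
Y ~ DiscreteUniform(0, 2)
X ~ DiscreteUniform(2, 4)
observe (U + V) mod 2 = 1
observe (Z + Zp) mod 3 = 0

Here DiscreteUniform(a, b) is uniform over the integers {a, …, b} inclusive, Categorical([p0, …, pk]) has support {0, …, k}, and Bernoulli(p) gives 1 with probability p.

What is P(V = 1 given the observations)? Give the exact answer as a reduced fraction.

Enumerate traces; 81 have nonzero weight after conditioning:
  (V=0, U=1, Z=0, W=2, Y=0, X=2) weight 1/540
  (V=0, U=1, Z=0, W=2, Y=0, X=3) weight 1/540
  (V=0, U=1, Z=0, W=2, Y=0, X=4) weight 1/540
  (V=0, U=1, Z=0, W=2, Y=1, X=2) weight 1/540
  (V=0, U=1, Z=0, W=2, Y=1, X=3) weight 1/540
  (V=0, U=1, Z=0, W=2, Y=1, X=4) weight 1/540
  (V=0, U=1, Z=0, W=2, Y=2, X=2) weight 1/540
  (V=0, U=1, Z=0, W=2, Y=2, X=3) weight 1/540
  (V=1, U=0, Z=0, W=2, Y=0, X=2) weight 1/810
  … 72 more
Group by V:
  weight(V=0) = 1/20
  weight(V=1) = 3/40
Total weight = 1/20 + 3/40 = 1/8
P(V=0 | obs) = 1/20 / 1/8 = 2/5
P(V=1 | obs) = 3/40 / 1/8 = 3/5

P(V = 1 | obs) = 3/5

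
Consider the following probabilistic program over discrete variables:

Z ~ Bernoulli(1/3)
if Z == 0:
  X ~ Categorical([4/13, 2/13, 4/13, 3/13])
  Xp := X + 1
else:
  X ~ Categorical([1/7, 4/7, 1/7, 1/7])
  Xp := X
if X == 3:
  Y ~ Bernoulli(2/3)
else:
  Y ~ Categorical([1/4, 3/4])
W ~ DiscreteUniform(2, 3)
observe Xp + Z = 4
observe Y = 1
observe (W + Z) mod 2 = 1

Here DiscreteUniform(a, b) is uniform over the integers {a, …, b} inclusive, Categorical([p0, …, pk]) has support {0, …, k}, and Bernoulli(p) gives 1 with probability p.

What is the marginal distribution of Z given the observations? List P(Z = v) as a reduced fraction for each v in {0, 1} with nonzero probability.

P(Z=0) = 42/55, P(Z=1) = 13/55

Enumerate traces; 2 have nonzero weight after conditioning:
  (Z=0, X=3, Y=1, W=3) weight 2/39
  (Z=1, X=3, Y=1, W=2) weight 1/63
Group by Z:
  weight(Z=0) = 2/39
  weight(Z=1) = 1/63
Total weight = 2/39 + 1/63 = 55/819
P(Z=0 | obs) = 2/39 / 55/819 = 42/55
P(Z=1 | obs) = 1/63 / 55/819 = 13/55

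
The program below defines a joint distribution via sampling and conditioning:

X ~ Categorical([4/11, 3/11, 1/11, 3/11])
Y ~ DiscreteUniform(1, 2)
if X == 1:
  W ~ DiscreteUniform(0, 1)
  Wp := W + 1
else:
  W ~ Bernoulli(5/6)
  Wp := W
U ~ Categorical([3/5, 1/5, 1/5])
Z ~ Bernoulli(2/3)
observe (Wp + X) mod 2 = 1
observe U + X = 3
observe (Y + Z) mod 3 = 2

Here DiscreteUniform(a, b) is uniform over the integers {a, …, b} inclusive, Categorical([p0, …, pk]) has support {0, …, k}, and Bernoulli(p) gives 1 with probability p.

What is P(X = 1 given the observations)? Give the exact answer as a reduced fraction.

P(X = 1 | obs) = 9/23

Enumerate traces; 6 have nonzero weight after conditioning:
  (X=1, Y=1, W=1, U=2, Z=1) weight 1/110
  (X=1, Y=2, W=1, U=2, Z=0) weight 1/220
  (X=2, Y=1, W=1, U=1, Z=1) weight 1/198
  (X=2, Y=2, W=1, U=1, Z=0) weight 1/396
  (X=3, Y=1, W=0, U=0, Z=1) weight 1/110
  (X=3, Y=2, W=0, U=0, Z=0) weight 1/220
Group by X:
  weight(X=1) = 3/220
  weight(X=2) = 1/132
  weight(X=3) = 3/220
Total weight = 3/220 + 1/132 + 3/220 = 23/660
P(X=1 | obs) = 3/220 / 23/660 = 9/23
P(X=2 | obs) = 1/132 / 23/660 = 5/23
P(X=3 | obs) = 3/220 / 23/660 = 9/23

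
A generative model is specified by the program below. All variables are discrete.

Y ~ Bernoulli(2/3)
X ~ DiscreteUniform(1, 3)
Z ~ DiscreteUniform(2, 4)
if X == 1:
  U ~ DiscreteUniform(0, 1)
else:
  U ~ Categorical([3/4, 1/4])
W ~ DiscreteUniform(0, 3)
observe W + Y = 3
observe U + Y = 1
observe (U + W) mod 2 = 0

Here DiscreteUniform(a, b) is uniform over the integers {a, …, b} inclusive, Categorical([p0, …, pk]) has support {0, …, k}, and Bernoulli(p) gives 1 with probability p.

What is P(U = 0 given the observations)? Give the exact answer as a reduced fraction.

Enumerate traces; 18 have nonzero weight after conditioning:
  (Y=0, X=1, Z=2, U=1, W=3) weight 1/216
  (Y=0, X=1, Z=3, U=1, W=3) weight 1/216
  (Y=0, X=1, Z=4, U=1, W=3) weight 1/216
  (Y=0, X=2, Z=2, U=1, W=3) weight 1/432
  (Y=0, X=2, Z=3, U=1, W=3) weight 1/432
  (Y=0, X=2, Z=4, U=1, W=3) weight 1/432
  (Y=0, X=3, Z=2, U=1, W=3) weight 1/432
  (Y=0, X=3, Z=3, U=1, W=3) weight 1/432
  (Y=1, X=1, Z=2, U=0, W=2) weight 1/108
  … 9 more
Group by U:
  weight(U=0) = 1/9
  weight(U=1) = 1/36
Total weight = 1/9 + 1/36 = 5/36
P(U=0 | obs) = 1/9 / 5/36 = 4/5
P(U=1 | obs) = 1/36 / 5/36 = 1/5

P(U = 0 | obs) = 4/5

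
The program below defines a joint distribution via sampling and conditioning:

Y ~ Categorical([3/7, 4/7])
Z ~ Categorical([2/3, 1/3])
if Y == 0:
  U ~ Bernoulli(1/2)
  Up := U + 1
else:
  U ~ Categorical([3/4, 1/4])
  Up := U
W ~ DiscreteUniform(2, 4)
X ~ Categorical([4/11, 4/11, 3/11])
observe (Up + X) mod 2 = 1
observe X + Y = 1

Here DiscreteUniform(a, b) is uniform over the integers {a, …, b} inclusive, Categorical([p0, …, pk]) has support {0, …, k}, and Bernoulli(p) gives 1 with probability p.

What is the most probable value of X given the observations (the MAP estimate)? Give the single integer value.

Enumerate traces; 12 have nonzero weight after conditioning:
  (Y=0, Z=0, U=1, W=2, X=1) weight 4/231
  (Y=0, Z=0, U=1, W=3, X=1) weight 4/231
  (Y=0, Z=0, U=1, W=4, X=1) weight 4/231
  (Y=0, Z=1, U=1, W=2, X=1) weight 2/231
  (Y=0, Z=1, U=1, W=3, X=1) weight 2/231
  (Y=0, Z=1, U=1, W=4, X=1) weight 2/231
  (Y=1, Z=0, U=1, W=2, X=0) weight 8/693
  (Y=1, Z=0, U=1, W=3, X=0) weight 8/693
  … 4 more
Group by X:
  weight(X=0) = 4/77
  weight(X=1) = 6/77
Total weight = 4/77 + 6/77 = 10/77
P(X=0 | obs) = 4/77 / 10/77 = 2/5
P(X=1 | obs) = 6/77 / 10/77 = 3/5
argmax = 1

argmax_v P(X = v | obs) = 1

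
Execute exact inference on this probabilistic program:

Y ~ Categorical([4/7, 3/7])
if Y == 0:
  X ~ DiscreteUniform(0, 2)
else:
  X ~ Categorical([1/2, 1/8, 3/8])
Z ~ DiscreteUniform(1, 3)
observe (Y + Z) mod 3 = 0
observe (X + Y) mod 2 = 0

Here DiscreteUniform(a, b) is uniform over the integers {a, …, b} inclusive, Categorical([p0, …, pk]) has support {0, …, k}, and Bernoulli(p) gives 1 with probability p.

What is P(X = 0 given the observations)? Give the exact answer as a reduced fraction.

P(X = 0 | obs) = 32/73

Enumerate traces; 3 have nonzero weight after conditioning:
  (Y=0, X=0, Z=3) weight 4/63
  (Y=0, X=2, Z=3) weight 4/63
  (Y=1, X=1, Z=2) weight 1/56
Group by X:
  weight(X=0) = 4/63
  weight(X=1) = 1/56
  weight(X=2) = 4/63
Total weight = 4/63 + 1/56 + 4/63 = 73/504
P(X=0 | obs) = 4/63 / 73/504 = 32/73
P(X=1 | obs) = 1/56 / 73/504 = 9/73
P(X=2 | obs) = 4/63 / 73/504 = 32/73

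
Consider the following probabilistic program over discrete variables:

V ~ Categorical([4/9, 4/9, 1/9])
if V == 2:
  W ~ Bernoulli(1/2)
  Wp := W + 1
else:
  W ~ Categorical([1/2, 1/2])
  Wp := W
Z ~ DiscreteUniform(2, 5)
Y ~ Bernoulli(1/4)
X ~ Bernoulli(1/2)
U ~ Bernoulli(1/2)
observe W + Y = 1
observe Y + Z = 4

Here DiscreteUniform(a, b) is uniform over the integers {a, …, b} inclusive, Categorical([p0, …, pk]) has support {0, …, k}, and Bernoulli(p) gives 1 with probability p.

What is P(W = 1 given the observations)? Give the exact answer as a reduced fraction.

P(W = 1 | obs) = 3/4

Enumerate traces; 24 have nonzero weight after conditioning:
  (V=0, W=0, Z=3, Y=1, X=0, U=0) weight 1/288
  (V=0, W=0, Z=3, Y=1, X=0, U=1) weight 1/288
  (V=0, W=0, Z=3, Y=1, X=1, U=0) weight 1/288
  (V=0, W=0, Z=3, Y=1, X=1, U=1) weight 1/288
  (V=0, W=1, Z=4, Y=0, X=0, U=0) weight 1/96
  (V=0, W=1, Z=4, Y=0, X=0, U=1) weight 1/96
  (V=0, W=1, Z=4, Y=0, X=1, U=0) weight 1/96
  (V=0, W=1, Z=4, Y=0, X=1, U=1) weight 1/96
  … 16 more
Group by W:
  weight(W=0) = 1/32
  weight(W=1) = 3/32
Total weight = 1/32 + 3/32 = 1/8
P(W=0 | obs) = 1/32 / 1/8 = 1/4
P(W=1 | obs) = 3/32 / 1/8 = 3/4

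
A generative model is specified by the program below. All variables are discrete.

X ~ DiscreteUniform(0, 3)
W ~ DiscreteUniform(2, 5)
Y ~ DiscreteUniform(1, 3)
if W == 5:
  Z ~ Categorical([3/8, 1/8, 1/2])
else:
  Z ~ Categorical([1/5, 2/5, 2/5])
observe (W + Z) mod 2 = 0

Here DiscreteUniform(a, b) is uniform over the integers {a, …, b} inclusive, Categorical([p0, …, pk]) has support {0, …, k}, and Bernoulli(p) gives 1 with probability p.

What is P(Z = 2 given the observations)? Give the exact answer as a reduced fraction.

Enumerate traces; 72 have nonzero weight after conditioning:
  (X=0, W=2, Y=1, Z=0) weight 1/240
  (X=0, W=2, Y=1, Z=2) weight 1/120
  (X=0, W=2, Y=2, Z=0) weight 1/240
  (X=0, W=2, Y=2, Z=2) weight 1/120
  (X=0, W=2, Y=3, Z=0) weight 1/240
  (X=0, W=2, Y=3, Z=2) weight 1/120
  (X=0, W=3, Y=1, Z=1) weight 1/120
  (X=0, W=3, Y=2, Z=1) weight 1/120
  … 64 more
Group by Z:
  weight(Z=0) = 1/10
  weight(Z=1) = 21/160
  weight(Z=2) = 1/5
Total weight = 1/10 + 21/160 + 1/5 = 69/160
P(Z=0 | obs) = 1/10 / 69/160 = 16/69
P(Z=1 | obs) = 21/160 / 69/160 = 7/23
P(Z=2 | obs) = 1/5 / 69/160 = 32/69

P(Z = 2 | obs) = 32/69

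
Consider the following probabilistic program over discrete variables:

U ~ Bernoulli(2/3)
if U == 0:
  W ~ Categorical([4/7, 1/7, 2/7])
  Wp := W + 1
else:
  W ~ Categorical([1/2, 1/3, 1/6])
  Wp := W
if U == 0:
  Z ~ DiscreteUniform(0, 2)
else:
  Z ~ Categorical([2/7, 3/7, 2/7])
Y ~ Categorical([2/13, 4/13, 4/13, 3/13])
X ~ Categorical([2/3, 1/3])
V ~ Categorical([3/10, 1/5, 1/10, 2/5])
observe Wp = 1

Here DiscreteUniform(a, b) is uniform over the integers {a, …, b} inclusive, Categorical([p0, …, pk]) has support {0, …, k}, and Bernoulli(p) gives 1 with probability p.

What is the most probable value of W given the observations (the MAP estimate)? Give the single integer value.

argmax_v P(W = v | obs) = 1

Enumerate traces; 192 have nonzero weight after conditioning:
  (U=0, W=0, Z=0, Y=0, X=0, V=0) weight 8/4095
  (U=0, W=0, Z=0, Y=0, X=0, V=1) weight 16/12285
  (U=0, W=0, Z=0, Y=0, X=0, V=2) weight 8/12285
  (U=0, W=0, Z=0, Y=0, X=0, V=3) weight 32/12285
  (U=0, W=0, Z=0, Y=0, X=1, V=0) weight 4/4095
  (U=0, W=0, Z=0, Y=0, X=1, V=1) weight 8/12285
  (U=0, W=0, Z=0, Y=0, X=1, V=2) weight 4/12285
  (U=0, W=0, Z=0, Y=0, X=1, V=3) weight 16/12285
  (U=1, W=1, Z=0, Y=0, X=0, V=0) weight 8/4095
  … 183 more
Group by W:
  weight(W=0) = 4/21
  weight(W=1) = 2/9
Total weight = 4/21 + 2/9 = 26/63
P(W=0 | obs) = 4/21 / 26/63 = 6/13
P(W=1 | obs) = 2/9 / 26/63 = 7/13
argmax = 1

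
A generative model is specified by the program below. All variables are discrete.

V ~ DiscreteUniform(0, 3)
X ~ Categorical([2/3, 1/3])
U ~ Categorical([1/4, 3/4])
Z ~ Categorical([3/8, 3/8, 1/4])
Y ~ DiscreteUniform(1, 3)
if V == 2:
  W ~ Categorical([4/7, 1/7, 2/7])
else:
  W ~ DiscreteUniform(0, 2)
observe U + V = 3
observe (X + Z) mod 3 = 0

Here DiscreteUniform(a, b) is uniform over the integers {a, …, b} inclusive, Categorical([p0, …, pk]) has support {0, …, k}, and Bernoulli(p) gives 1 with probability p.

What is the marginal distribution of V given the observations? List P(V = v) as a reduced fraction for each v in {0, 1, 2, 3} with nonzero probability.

Enumerate traces; 36 have nonzero weight after conditioning:
  (V=2, X=0, U=1, Z=0, Y=1, W=0) weight 1/112
  (V=2, X=0, U=1, Z=0, Y=1, W=1) weight 1/448
  (V=2, X=0, U=1, Z=0, Y=1, W=2) weight 1/224
  (V=2, X=0, U=1, Z=0, Y=2, W=0) weight 1/112
  (V=2, X=0, U=1, Z=0, Y=2, W=1) weight 1/448
  (V=2, X=0, U=1, Z=0, Y=2, W=2) weight 1/224
  (V=2, X=0, U=1, Z=0, Y=3, W=0) weight 1/112
  (V=2, X=0, U=1, Z=0, Y=3, W=1) weight 1/448
  (V=3, X=0, U=0, Z=0, Y=1, W=0) weight 1/576
  … 27 more
Group by V:
  weight(V=2) = 1/16
  weight(V=3) = 1/48
Total weight = 1/16 + 1/48 = 1/12
P(V=2 | obs) = 1/16 / 1/12 = 3/4
P(V=3 | obs) = 1/48 / 1/12 = 1/4

P(V=2) = 3/4, P(V=3) = 1/4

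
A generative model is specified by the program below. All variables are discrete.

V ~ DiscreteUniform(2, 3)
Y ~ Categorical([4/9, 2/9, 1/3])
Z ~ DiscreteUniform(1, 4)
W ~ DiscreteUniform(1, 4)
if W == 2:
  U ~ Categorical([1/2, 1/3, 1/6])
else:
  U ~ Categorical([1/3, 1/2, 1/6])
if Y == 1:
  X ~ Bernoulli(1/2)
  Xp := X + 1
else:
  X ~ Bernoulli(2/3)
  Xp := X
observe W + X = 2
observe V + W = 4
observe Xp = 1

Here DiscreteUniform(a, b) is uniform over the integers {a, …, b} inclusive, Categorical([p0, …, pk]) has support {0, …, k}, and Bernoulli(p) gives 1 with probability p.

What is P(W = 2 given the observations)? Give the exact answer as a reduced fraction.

P(W = 2 | obs) = 3/17

Enumerate traces; 36 have nonzero weight after conditioning:
  (V=2, Y=1, Z=1, W=2, U=0, X=0) weight 1/576
  (V=2, Y=1, Z=1, W=2, U=1, X=0) weight 1/864
  (V=2, Y=1, Z=1, W=2, U=2, X=0) weight 1/1728
  (V=2, Y=1, Z=2, W=2, U=0, X=0) weight 1/576
  (V=2, Y=1, Z=2, W=2, U=1, X=0) weight 1/864
  (V=2, Y=1, Z=2, W=2, U=2, X=0) weight 1/1728
  (V=2, Y=1, Z=3, W=2, U=0, X=0) weight 1/576
  (V=2, Y=1, Z=3, W=2, U=1, X=0) weight 1/864
  (V=3, Y=0, Z=1, W=1, U=0, X=1) weight 1/324
  … 27 more
Group by W:
  weight(W=1) = 7/108
  weight(W=2) = 1/72
Total weight = 7/108 + 1/72 = 17/216
P(W=1 | obs) = 7/108 / 17/216 = 14/17
P(W=2 | obs) = 1/72 / 17/216 = 3/17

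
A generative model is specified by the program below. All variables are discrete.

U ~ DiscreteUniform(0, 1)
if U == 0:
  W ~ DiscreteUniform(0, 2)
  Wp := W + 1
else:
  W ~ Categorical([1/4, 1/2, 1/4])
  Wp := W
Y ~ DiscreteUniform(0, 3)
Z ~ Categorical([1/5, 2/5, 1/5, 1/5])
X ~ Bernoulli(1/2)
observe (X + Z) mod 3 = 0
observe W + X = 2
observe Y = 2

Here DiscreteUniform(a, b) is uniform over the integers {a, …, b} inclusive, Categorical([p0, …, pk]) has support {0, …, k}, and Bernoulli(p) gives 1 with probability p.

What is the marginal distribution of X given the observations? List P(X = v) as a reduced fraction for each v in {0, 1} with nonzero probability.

Enumerate traces; 6 have nonzero weight after conditioning:
  (U=0, W=1, Y=2, Z=2, X=1) weight 1/240
  (U=0, W=2, Y=2, Z=0, X=0) weight 1/240
  (U=0, W=2, Y=2, Z=3, X=0) weight 1/240
  (U=1, W=1, Y=2, Z=2, X=1) weight 1/160
  (U=1, W=2, Y=2, Z=0, X=0) weight 1/320
  (U=1, W=2, Y=2, Z=3, X=0) weight 1/320
Group by X:
  weight(X=0) = 7/480
  weight(X=1) = 1/96
Total weight = 7/480 + 1/96 = 1/40
P(X=0 | obs) = 7/480 / 1/40 = 7/12
P(X=1 | obs) = 1/96 / 1/40 = 5/12

P(X=0) = 7/12, P(X=1) = 5/12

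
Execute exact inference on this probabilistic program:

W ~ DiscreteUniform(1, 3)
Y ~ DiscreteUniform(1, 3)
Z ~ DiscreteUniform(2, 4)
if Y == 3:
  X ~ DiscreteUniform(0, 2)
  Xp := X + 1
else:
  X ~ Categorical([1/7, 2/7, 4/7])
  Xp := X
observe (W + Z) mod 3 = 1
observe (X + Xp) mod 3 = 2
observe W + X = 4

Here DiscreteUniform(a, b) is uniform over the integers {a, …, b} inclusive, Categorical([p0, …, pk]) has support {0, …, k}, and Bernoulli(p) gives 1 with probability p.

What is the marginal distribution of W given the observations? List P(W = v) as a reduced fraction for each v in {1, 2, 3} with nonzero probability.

P(W=2) = 7/19, P(W=3) = 12/19

Enumerate traces; 3 have nonzero weight after conditioning:
  (W=2, Y=3, Z=2, X=2) weight 1/81
  (W=3, Y=1, Z=4, X=1) weight 2/189
  (W=3, Y=2, Z=4, X=1) weight 2/189
Group by W:
  weight(W=2) = 1/81
  weight(W=3) = 4/189
Total weight = 1/81 + 4/189 = 19/567
P(W=2 | obs) = 1/81 / 19/567 = 7/19
P(W=3 | obs) = 4/189 / 19/567 = 12/19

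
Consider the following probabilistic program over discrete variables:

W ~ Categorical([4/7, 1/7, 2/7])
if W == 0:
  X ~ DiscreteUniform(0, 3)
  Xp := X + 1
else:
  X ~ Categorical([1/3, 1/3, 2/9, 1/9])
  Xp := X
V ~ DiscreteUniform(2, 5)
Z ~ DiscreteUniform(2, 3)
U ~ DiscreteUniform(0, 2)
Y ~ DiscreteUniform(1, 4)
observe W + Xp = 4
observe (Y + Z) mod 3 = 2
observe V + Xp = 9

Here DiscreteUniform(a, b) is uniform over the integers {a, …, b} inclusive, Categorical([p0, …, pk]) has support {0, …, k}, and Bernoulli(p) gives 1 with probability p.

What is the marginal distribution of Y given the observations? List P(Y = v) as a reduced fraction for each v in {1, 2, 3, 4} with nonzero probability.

P(Y=2) = 1/2, P(Y=3) = 1/2

Enumerate traces; 6 have nonzero weight after conditioning:
  (W=0, X=3, V=5, Z=2, U=0, Y=3) weight 1/672
  (W=0, X=3, V=5, Z=2, U=1, Y=3) weight 1/672
  (W=0, X=3, V=5, Z=2, U=2, Y=3) weight 1/672
  (W=0, X=3, V=5, Z=3, U=0, Y=2) weight 1/672
  (W=0, X=3, V=5, Z=3, U=1, Y=2) weight 1/672
  (W=0, X=3, V=5, Z=3, U=2, Y=2) weight 1/672
Group by Y:
  weight(Y=2) = 1/224
  weight(Y=3) = 1/224
Total weight = 1/224 + 1/224 = 1/112
P(Y=2 | obs) = 1/224 / 1/112 = 1/2
P(Y=3 | obs) = 1/224 / 1/112 = 1/2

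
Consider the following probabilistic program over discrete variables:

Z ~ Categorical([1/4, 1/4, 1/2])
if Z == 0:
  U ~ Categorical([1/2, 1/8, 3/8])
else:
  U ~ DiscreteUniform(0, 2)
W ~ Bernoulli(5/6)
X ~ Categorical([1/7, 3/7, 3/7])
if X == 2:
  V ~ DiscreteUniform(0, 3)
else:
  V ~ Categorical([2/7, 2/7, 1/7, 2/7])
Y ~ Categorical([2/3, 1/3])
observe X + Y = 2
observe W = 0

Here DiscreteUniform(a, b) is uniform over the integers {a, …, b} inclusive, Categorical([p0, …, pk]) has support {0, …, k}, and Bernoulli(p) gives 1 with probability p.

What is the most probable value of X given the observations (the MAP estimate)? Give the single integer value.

Enumerate traces; 72 have nonzero weight after conditioning:
  (Z=0, U=0, W=0, X=1, V=0, Y=1) weight 1/1176
  (Z=0, U=0, W=0, X=1, V=1, Y=1) weight 1/1176
  (Z=0, U=0, W=0, X=1, V=2, Y=1) weight 1/2352
  (Z=0, U=0, W=0, X=1, V=3, Y=1) weight 1/1176
  (Z=0, U=0, W=0, X=2, V=0, Y=0) weight 1/672
  (Z=0, U=0, W=0, X=2, V=1, Y=0) weight 1/672
  (Z=0, U=0, W=0, X=2, V=2, Y=0) weight 1/672
  (Z=0, U=0, W=0, X=2, V=3, Y=0) weight 1/672
  … 64 more
Group by X:
  weight(X=1) = 1/42
  weight(X=2) = 1/21
Total weight = 1/42 + 1/21 = 1/14
P(X=1 | obs) = 1/42 / 1/14 = 1/3
P(X=2 | obs) = 1/21 / 1/14 = 2/3
argmax = 2

argmax_v P(X = v | obs) = 2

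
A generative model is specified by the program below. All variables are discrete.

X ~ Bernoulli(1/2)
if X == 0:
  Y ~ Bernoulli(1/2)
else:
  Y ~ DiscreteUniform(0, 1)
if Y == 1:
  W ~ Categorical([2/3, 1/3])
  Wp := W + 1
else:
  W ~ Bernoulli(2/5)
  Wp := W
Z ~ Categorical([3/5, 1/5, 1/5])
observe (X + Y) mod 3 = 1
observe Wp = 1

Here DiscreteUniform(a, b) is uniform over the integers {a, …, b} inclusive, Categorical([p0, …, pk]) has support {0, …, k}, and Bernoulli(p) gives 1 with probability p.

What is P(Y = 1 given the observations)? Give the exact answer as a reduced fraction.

Enumerate traces; 6 have nonzero weight after conditioning:
  (X=0, Y=1, W=0, Z=0) weight 1/10
  (X=0, Y=1, W=0, Z=1) weight 1/30
  (X=0, Y=1, W=0, Z=2) weight 1/30
  (X=1, Y=0, W=1, Z=0) weight 3/50
  (X=1, Y=0, W=1, Z=1) weight 1/50
  (X=1, Y=0, W=1, Z=2) weight 1/50
Group by Y:
  weight(Y=0) = 1/10
  weight(Y=1) = 1/6
Total weight = 1/10 + 1/6 = 4/15
P(Y=0 | obs) = 1/10 / 4/15 = 3/8
P(Y=1 | obs) = 1/6 / 4/15 = 5/8

P(Y = 1 | obs) = 5/8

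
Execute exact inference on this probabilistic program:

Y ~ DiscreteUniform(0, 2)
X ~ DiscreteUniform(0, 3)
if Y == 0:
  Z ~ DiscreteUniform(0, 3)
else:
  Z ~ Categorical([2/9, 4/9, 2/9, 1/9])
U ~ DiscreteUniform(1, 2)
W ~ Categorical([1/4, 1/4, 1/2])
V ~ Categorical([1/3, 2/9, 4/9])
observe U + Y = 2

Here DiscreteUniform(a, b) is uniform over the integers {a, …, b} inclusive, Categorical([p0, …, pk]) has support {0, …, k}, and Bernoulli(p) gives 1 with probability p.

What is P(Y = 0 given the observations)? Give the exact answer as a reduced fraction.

Enumerate traces; 288 have nonzero weight after conditioning:
  (Y=0, X=0, Z=0, U=2, W=0, V=0) weight 1/1152
  (Y=0, X=0, Z=0, U=2, W=0, V=1) weight 1/1728
  (Y=0, X=0, Z=0, U=2, W=0, V=2) weight 1/864
  (Y=0, X=0, Z=0, U=2, W=1, V=0) weight 1/1152
  (Y=0, X=0, Z=0, U=2, W=1, V=1) weight 1/1728
  (Y=0, X=0, Z=0, U=2, W=1, V=2) weight 1/864
  (Y=0, X=0, Z=0, U=2, W=2, V=0) weight 1/576
  (Y=0, X=0, Z=0, U=2, W=2, V=1) weight 1/864
  (Y=1, X=0, Z=0, U=1, W=0, V=0) weight 1/1296
  … 279 more
Group by Y:
  weight(Y=0) = 1/6
  weight(Y=1) = 1/6
Total weight = 1/6 + 1/6 = 1/3
P(Y=0 | obs) = 1/6 / 1/3 = 1/2
P(Y=1 | obs) = 1/6 / 1/3 = 1/2

P(Y = 0 | obs) = 1/2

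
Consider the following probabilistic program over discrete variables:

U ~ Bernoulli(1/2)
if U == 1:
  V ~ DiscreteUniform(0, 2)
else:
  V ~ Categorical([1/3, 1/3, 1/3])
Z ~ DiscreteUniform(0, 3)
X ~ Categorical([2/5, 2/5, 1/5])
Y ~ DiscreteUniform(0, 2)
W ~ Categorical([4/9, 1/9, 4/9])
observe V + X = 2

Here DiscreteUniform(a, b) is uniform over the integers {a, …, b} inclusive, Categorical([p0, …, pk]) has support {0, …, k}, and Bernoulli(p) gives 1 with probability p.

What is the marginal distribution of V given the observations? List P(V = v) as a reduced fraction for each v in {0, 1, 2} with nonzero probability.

P(V=0) = 1/5, P(V=1) = 2/5, P(V=2) = 2/5

Enumerate traces; 216 have nonzero weight after conditioning:
  (U=0, V=0, Z=0, X=2, Y=0, W=0) weight 1/810
  (U=0, V=0, Z=0, X=2, Y=0, W=1) weight 1/3240
  (U=0, V=0, Z=0, X=2, Y=0, W=2) weight 1/810
  (U=0, V=0, Z=0, X=2, Y=1, W=0) weight 1/810
  (U=0, V=0, Z=0, X=2, Y=1, W=1) weight 1/3240
  (U=0, V=0, Z=0, X=2, Y=1, W=2) weight 1/810
  (U=0, V=0, Z=0, X=2, Y=2, W=0) weight 1/810
  (U=0, V=0, Z=0, X=2, Y=2, W=1) weight 1/3240
  (U=0, V=1, Z=0, X=1, Y=0, W=0) weight 1/405
  (U=0, V=2, Z=0, X=0, Y=0, W=0) weight 1/405
  … 206 more
Group by V:
  weight(V=0) = 1/15
  weight(V=1) = 2/15
  weight(V=2) = 2/15
Total weight = 1/15 + 2/15 + 2/15 = 1/3
P(V=0 | obs) = 1/15 / 1/3 = 1/5
P(V=1 | obs) = 2/15 / 1/3 = 2/5
P(V=2 | obs) = 2/15 / 1/3 = 2/5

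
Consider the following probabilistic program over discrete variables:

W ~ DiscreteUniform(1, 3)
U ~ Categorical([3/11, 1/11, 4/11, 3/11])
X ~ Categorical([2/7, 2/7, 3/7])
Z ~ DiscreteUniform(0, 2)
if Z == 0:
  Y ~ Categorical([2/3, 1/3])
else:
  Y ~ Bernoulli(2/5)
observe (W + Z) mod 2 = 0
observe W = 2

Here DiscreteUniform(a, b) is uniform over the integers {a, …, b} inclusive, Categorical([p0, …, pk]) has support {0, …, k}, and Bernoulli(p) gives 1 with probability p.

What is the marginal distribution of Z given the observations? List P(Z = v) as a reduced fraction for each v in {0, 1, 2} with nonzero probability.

P(Z=0) = 1/2, P(Z=2) = 1/2

Enumerate traces; 48 have nonzero weight after conditioning:
  (W=2, U=0, X=0, Z=0, Y=0) weight 4/693
  (W=2, U=0, X=0, Z=0, Y=1) weight 2/693
  (W=2, U=0, X=0, Z=2, Y=0) weight 2/385
  (W=2, U=0, X=0, Z=2, Y=1) weight 4/1155
  (W=2, U=0, X=1, Z=0, Y=0) weight 4/693
  (W=2, U=0, X=1, Z=0, Y=1) weight 2/693
  (W=2, U=0, X=1, Z=2, Y=0) weight 2/385
  (W=2, U=0, X=1, Z=2, Y=1) weight 4/1155
  … 40 more
Group by Z:
  weight(Z=0) = 1/9
  weight(Z=2) = 1/9
Total weight = 1/9 + 1/9 = 2/9
P(Z=0 | obs) = 1/9 / 2/9 = 1/2
P(Z=2 | obs) = 1/9 / 2/9 = 1/2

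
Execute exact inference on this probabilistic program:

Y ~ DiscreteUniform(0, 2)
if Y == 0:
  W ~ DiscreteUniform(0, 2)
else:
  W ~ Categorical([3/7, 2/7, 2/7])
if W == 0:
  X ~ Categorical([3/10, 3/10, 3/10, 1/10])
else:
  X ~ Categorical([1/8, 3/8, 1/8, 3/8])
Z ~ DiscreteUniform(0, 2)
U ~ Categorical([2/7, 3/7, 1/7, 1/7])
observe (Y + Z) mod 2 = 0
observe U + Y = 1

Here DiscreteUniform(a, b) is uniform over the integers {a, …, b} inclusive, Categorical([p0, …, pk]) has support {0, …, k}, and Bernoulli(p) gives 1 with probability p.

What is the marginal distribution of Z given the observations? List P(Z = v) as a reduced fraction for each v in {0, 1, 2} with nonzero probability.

P(Z=0) = 3/8, P(Z=1) = 1/4, P(Z=2) = 3/8

Enumerate traces; 36 have nonzero weight after conditioning:
  (Y=0, W=0, X=0, Z=0, U=1) weight 1/210
  (Y=0, W=0, X=0, Z=2, U=1) weight 1/210
  (Y=0, W=0, X=1, Z=0, U=1) weight 1/210
  (Y=0, W=0, X=1, Z=2, U=1) weight 1/210
  (Y=0, W=0, X=2, Z=0, U=1) weight 1/210
  (Y=0, W=0, X=2, Z=2, U=1) weight 1/210
  (Y=0, W=0, X=3, Z=0, U=1) weight 1/630
  (Y=0, W=0, X=3, Z=2, U=1) weight 1/630
  (Y=1, W=0, X=0, Z=1, U=0) weight 1/245
  … 27 more
Group by Z:
  weight(Z=0) = 1/21
  weight(Z=1) = 2/63
  weight(Z=2) = 1/21
Total weight = 1/21 + 2/63 + 1/21 = 8/63
P(Z=0 | obs) = 1/21 / 8/63 = 3/8
P(Z=1 | obs) = 2/63 / 8/63 = 1/4
P(Z=2 | obs) = 1/21 / 8/63 = 3/8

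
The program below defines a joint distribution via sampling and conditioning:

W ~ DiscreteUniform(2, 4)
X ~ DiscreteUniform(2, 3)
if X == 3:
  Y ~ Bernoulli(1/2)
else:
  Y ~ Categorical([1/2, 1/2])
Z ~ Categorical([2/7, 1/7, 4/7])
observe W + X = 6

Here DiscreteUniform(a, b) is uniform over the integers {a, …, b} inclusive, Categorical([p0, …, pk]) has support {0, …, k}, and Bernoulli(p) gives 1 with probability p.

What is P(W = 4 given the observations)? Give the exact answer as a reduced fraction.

Enumerate traces; 12 have nonzero weight after conditioning:
  (W=3, X=3, Y=0, Z=0) weight 1/42
  (W=3, X=3, Y=0, Z=1) weight 1/84
  (W=3, X=3, Y=0, Z=2) weight 1/21
  (W=3, X=3, Y=1, Z=0) weight 1/42
  (W=3, X=3, Y=1, Z=1) weight 1/84
  (W=3, X=3, Y=1, Z=2) weight 1/21
  (W=4, X=2, Y=0, Z=0) weight 1/42
  (W=4, X=2, Y=0, Z=1) weight 1/84
  … 4 more
Group by W:
  weight(W=3) = 1/6
  weight(W=4) = 1/6
Total weight = 1/6 + 1/6 = 1/3
P(W=3 | obs) = 1/6 / 1/3 = 1/2
P(W=4 | obs) = 1/6 / 1/3 = 1/2

P(W = 4 | obs) = 1/2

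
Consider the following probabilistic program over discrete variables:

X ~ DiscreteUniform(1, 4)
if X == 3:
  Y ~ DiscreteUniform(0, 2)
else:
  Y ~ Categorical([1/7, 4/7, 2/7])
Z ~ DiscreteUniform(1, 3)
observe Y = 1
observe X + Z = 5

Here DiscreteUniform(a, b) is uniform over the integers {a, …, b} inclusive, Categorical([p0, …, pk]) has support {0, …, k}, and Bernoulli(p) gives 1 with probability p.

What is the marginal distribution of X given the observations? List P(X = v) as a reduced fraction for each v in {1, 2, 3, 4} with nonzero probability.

Enumerate traces; 3 have nonzero weight after conditioning:
  (X=2, Y=1, Z=3) weight 1/21
  (X=3, Y=1, Z=2) weight 1/36
  (X=4, Y=1, Z=1) weight 1/21
Group by X:
  weight(X=2) = 1/21
  weight(X=3) = 1/36
  weight(X=4) = 1/21
Total weight = 1/21 + 1/36 + 1/21 = 31/252
P(X=2 | obs) = 1/21 / 31/252 = 12/31
P(X=3 | obs) = 1/36 / 31/252 = 7/31
P(X=4 | obs) = 1/21 / 31/252 = 12/31

P(X=2) = 12/31, P(X=3) = 7/31, P(X=4) = 12/31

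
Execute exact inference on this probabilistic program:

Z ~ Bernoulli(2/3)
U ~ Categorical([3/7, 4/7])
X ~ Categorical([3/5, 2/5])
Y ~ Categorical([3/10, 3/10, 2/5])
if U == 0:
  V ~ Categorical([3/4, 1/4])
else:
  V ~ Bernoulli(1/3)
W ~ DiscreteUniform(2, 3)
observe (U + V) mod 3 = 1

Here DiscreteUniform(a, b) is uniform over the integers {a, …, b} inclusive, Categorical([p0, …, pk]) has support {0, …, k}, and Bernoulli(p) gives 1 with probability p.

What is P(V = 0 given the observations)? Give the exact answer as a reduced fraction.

P(V = 0 | obs) = 32/41

Enumerate traces; 48 have nonzero weight after conditioning:
  (Z=0, U=0, X=0, Y=0, V=1, W=2) weight 9/2800
  (Z=0, U=0, X=0, Y=0, V=1, W=3) weight 9/2800
  (Z=0, U=0, X=0, Y=1, V=1, W=2) weight 9/2800
  (Z=0, U=0, X=0, Y=1, V=1, W=3) weight 9/2800
  (Z=0, U=0, X=0, Y=2, V=1, W=2) weight 3/700
  (Z=0, U=0, X=0, Y=2, V=1, W=3) weight 3/700
  (Z=0, U=0, X=1, Y=0, V=1, W=2) weight 3/1400
  (Z=0, U=0, X=1, Y=0, V=1, W=3) weight 3/1400
  (Z=0, U=1, X=0, Y=0, V=0, W=2) weight 2/175
  … 39 more
Group by V:
  weight(V=0) = 8/21
  weight(V=1) = 3/28
Total weight = 8/21 + 3/28 = 41/84
P(V=0 | obs) = 8/21 / 41/84 = 32/41
P(V=1 | obs) = 3/28 / 41/84 = 9/41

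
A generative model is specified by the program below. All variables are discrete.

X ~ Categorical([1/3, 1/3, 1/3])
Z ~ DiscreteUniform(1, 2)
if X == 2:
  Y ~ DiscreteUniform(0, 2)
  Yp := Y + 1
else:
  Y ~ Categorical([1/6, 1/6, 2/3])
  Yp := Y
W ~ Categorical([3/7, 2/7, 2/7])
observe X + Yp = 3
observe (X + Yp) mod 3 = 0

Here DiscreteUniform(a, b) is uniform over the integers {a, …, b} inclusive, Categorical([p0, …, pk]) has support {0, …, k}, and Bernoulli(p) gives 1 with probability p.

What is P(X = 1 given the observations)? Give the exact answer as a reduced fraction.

Enumerate traces; 12 have nonzero weight after conditioning:
  (X=1, Z=1, Y=2, W=0) weight 1/21
  (X=1, Z=1, Y=2, W=1) weight 2/63
  (X=1, Z=1, Y=2, W=2) weight 2/63
  (X=1, Z=2, Y=2, W=0) weight 1/21
  (X=1, Z=2, Y=2, W=1) weight 2/63
  (X=1, Z=2, Y=2, W=2) weight 2/63
  (X=2, Z=1, Y=0, W=0) weight 1/42
  (X=2, Z=1, Y=0, W=1) weight 1/63
  … 4 more
Group by X:
  weight(X=1) = 2/9
  weight(X=2) = 1/9
Total weight = 2/9 + 1/9 = 1/3
P(X=1 | obs) = 2/9 / 1/3 = 2/3
P(X=2 | obs) = 1/9 / 1/3 = 1/3

P(X = 1 | obs) = 2/3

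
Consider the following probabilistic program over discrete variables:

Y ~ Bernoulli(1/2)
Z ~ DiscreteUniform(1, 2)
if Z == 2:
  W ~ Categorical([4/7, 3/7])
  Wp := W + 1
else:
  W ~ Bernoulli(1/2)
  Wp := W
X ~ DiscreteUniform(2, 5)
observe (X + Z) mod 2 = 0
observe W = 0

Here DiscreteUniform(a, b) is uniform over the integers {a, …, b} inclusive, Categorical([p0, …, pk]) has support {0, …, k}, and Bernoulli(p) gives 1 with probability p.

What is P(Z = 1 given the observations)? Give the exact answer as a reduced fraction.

Enumerate traces; 8 have nonzero weight after conditioning:
  (Y=0, Z=1, W=0, X=3) weight 1/32
  (Y=0, Z=1, W=0, X=5) weight 1/32
  (Y=0, Z=2, W=0, X=2) weight 1/28
  (Y=0, Z=2, W=0, X=4) weight 1/28
  (Y=1, Z=1, W=0, X=3) weight 1/32
  (Y=1, Z=1, W=0, X=5) weight 1/32
  (Y=1, Z=2, W=0, X=2) weight 1/28
  (Y=1, Z=2, W=0, X=4) weight 1/28
Group by Z:
  weight(Z=1) = 1/8
  weight(Z=2) = 1/7
Total weight = 1/8 + 1/7 = 15/56
P(Z=1 | obs) = 1/8 / 15/56 = 7/15
P(Z=2 | obs) = 1/7 / 15/56 = 8/15

P(Z = 1 | obs) = 7/15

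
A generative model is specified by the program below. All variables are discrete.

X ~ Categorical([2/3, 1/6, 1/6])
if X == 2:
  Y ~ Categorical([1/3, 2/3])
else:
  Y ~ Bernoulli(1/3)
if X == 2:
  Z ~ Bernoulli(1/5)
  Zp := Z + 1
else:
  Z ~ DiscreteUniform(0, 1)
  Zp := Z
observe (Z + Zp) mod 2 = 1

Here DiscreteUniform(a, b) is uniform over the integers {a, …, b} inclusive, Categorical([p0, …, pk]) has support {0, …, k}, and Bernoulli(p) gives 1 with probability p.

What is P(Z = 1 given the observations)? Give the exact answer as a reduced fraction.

P(Z = 1 | obs) = 1/5

Enumerate traces; 4 have nonzero weight after conditioning:
  (X=2, Y=0, Z=0) weight 2/45
  (X=2, Y=0, Z=1) weight 1/90
  (X=2, Y=1, Z=0) weight 4/45
  (X=2, Y=1, Z=1) weight 1/45
Group by Z:
  weight(Z=0) = 2/15
  weight(Z=1) = 1/30
Total weight = 2/15 + 1/30 = 1/6
P(Z=0 | obs) = 2/15 / 1/6 = 4/5
P(Z=1 | obs) = 1/30 / 1/6 = 1/5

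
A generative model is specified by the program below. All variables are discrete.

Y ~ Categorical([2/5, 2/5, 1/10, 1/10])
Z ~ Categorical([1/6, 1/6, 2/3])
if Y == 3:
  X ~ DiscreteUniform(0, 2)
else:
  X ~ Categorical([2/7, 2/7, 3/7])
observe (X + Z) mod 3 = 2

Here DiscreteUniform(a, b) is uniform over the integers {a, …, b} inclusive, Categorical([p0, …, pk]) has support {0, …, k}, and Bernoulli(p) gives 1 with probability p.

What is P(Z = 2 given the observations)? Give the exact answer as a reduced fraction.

Enumerate traces; 12 have nonzero weight after conditioning:
  (Y=0, Z=0, X=2) weight 1/35
  (Y=0, Z=1, X=1) weight 2/105
  (Y=0, Z=2, X=0) weight 8/105
  (Y=1, Z=0, X=2) weight 1/35
  (Y=1, Z=1, X=1) weight 2/105
  (Y=1, Z=2, X=0) weight 8/105
  (Y=2, Z=0, X=2) weight 1/140
  (Y=2, Z=1, X=1) weight 1/210
  … 4 more
Group by Z:
  weight(Z=0) = 22/315
  weight(Z=1) = 61/1260
  weight(Z=2) = 61/315
Total weight = 22/315 + 61/1260 + 61/315 = 131/420
P(Z=0 | obs) = 22/315 / 131/420 = 88/393
P(Z=1 | obs) = 61/1260 / 131/420 = 61/393
P(Z=2 | obs) = 61/315 / 131/420 = 244/393

P(Z = 2 | obs) = 244/393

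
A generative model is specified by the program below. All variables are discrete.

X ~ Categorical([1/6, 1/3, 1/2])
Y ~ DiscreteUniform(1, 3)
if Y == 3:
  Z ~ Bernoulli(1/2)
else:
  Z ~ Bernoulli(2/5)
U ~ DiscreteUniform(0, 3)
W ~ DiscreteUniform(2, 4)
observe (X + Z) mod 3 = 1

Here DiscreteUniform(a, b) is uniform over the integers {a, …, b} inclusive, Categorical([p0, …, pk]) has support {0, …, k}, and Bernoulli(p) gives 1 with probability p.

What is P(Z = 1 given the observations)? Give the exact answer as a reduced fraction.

Enumerate traces; 72 have nonzero weight after conditioning:
  (X=0, Y=1, Z=1, U=0, W=2) weight 1/540
  (X=0, Y=1, Z=1, U=0, W=3) weight 1/540
  (X=0, Y=1, Z=1, U=0, W=4) weight 1/540
  (X=0, Y=1, Z=1, U=1, W=2) weight 1/540
  (X=0, Y=1, Z=1, U=1, W=3) weight 1/540
  (X=0, Y=1, Z=1, U=1, W=4) weight 1/540
  (X=0, Y=1, Z=1, U=2, W=2) weight 1/540
  (X=0, Y=1, Z=1, U=2, W=3) weight 1/540
  (X=1, Y=1, Z=0, U=0, W=2) weight 1/180
  … 63 more
Group by Z:
  weight(Z=0) = 17/90
  weight(Z=1) = 13/180
Total weight = 17/90 + 13/180 = 47/180
P(Z=0 | obs) = 17/90 / 47/180 = 34/47
P(Z=1 | obs) = 13/180 / 47/180 = 13/47

P(Z = 1 | obs) = 13/47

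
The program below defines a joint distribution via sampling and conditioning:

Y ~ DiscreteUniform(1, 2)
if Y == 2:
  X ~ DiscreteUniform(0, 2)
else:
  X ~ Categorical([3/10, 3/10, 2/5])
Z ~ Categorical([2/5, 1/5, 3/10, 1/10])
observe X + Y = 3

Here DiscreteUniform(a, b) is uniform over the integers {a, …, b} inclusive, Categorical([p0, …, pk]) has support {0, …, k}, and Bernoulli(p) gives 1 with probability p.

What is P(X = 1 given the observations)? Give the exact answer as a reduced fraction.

Enumerate traces; 8 have nonzero weight after conditioning:
  (Y=1, X=2, Z=0) weight 2/25
  (Y=1, X=2, Z=1) weight 1/25
  (Y=1, X=2, Z=2) weight 3/50
  (Y=1, X=2, Z=3) weight 1/50
  (Y=2, X=1, Z=0) weight 1/15
  (Y=2, X=1, Z=1) weight 1/30
  (Y=2, X=1, Z=2) weight 1/20
  (Y=2, X=1, Z=3) weight 1/60
Group by X:
  weight(X=1) = 1/6
  weight(X=2) = 1/5
Total weight = 1/6 + 1/5 = 11/30
P(X=1 | obs) = 1/6 / 11/30 = 5/11
P(X=2 | obs) = 1/5 / 11/30 = 6/11

P(X = 1 | obs) = 5/11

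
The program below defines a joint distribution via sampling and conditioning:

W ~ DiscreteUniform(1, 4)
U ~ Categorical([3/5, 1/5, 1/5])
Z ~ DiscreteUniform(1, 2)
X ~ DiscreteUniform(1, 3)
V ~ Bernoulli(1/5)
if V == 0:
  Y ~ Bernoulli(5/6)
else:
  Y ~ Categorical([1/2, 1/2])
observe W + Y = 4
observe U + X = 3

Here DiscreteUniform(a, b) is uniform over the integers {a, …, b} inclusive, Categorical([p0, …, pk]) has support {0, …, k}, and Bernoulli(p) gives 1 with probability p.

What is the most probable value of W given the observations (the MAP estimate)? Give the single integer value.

argmax_v P(W = v | obs) = 3

Enumerate traces; 24 have nonzero weight after conditioning:
  (W=3, U=0, Z=1, X=3, V=0, Y=1) weight 1/60
  (W=3, U=0, Z=1, X=3, V=1, Y=1) weight 1/400
  (W=3, U=0, Z=2, X=3, V=0, Y=1) weight 1/60
  (W=3, U=0, Z=2, X=3, V=1, Y=1) weight 1/400
  (W=3, U=1, Z=1, X=2, V=0, Y=1) weight 1/180
  (W=3, U=1, Z=1, X=2, V=1, Y=1) weight 1/1200
  (W=3, U=1, Z=2, X=2, V=0, Y=1) weight 1/180
  (W=3, U=1, Z=2, X=2, V=1, Y=1) weight 1/1200
  (W=4, U=0, Z=1, X=3, V=0, Y=0) weight 1/300
  … 15 more
Group by W:
  weight(W=3) = 23/360
  weight(W=4) = 7/360
Total weight = 23/360 + 7/360 = 1/12
P(W=3 | obs) = 23/360 / 1/12 = 23/30
P(W=4 | obs) = 7/360 / 1/12 = 7/30
argmax = 3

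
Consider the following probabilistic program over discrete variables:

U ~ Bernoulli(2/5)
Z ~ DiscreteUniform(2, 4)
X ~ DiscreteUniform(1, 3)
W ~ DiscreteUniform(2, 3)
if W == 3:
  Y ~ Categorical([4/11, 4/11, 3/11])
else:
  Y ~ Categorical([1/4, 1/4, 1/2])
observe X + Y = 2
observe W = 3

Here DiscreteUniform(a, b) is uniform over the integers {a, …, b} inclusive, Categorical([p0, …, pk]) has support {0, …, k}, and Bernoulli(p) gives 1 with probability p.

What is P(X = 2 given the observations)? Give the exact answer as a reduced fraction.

P(X = 2 | obs) = 1/2

Enumerate traces; 12 have nonzero weight after conditioning:
  (U=0, Z=2, X=1, W=3, Y=1) weight 2/165
  (U=0, Z=2, X=2, W=3, Y=0) weight 2/165
  (U=0, Z=3, X=1, W=3, Y=1) weight 2/165
  (U=0, Z=3, X=2, W=3, Y=0) weight 2/165
  (U=0, Z=4, X=1, W=3, Y=1) weight 2/165
  (U=0, Z=4, X=2, W=3, Y=0) weight 2/165
  (U=1, Z=2, X=1, W=3, Y=1) weight 4/495
  (U=1, Z=2, X=2, W=3, Y=0) weight 4/495
  … 4 more
Group by X:
  weight(X=1) = 2/33
  weight(X=2) = 2/33
Total weight = 2/33 + 2/33 = 4/33
P(X=1 | obs) = 2/33 / 4/33 = 1/2
P(X=2 | obs) = 2/33 / 4/33 = 1/2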